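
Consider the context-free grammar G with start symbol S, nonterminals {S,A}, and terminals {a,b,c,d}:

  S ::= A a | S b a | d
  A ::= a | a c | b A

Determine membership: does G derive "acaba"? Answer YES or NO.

Convert to CNF:
  S -> A T0 | S X3 | d
  A -> T0 T1 | T2 A | a
  T0 -> a
  T1 -> c
  T2 -> b
  X3 -> T2 T0

Fill CYK table bottom-up:
  cell(0,0) a: {A,T0}  orig:{A}
  cell(1,1) c: {T1}  orig:{}
  cell(2,2) a: {A,T0}  orig:{A}
  cell(3,3) b: {T2}  orig:{}
  cell(4,4) a: {A,T0}  orig:{A}
  cell(0,1) ac: {A}
  cell(1,2) ca: ∅
  cell(2,3) ab: ∅
  cell(3,4) ba: {A,X3}  orig:{A}
  cell(0,2) aca: {S}
  cell(1,3) cab: ∅
  cell(2,4) aba: ∅
  cell(0,3) acab: ∅
  cell(1,4) caba: ∅
  cell(0,4) acaba: {S}

S ∈ T[0,4] ⇒ YES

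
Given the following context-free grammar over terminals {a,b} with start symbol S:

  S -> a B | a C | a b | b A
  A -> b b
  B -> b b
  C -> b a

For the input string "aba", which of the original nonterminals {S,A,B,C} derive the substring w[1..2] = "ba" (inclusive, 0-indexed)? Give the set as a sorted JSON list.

CNF form of G:
  S -> T0 A | T1 B | T1 C | T1 T0
  A -> T0 T0
  B -> T0 T0
  C -> T0 T1
  T0 -> b
  T1 -> a

CYK fill (cells [i..j] with 1 ≤ i ≤ j ≤ 2 only):
  T[1,1] 'b' = {T0}  orig:{}
  T[2,2] 'a' = {T1}  orig:{}
  T[1,2] 'ba' = {C}

Original NTs in T[1,2] deriving "ba": ["C"]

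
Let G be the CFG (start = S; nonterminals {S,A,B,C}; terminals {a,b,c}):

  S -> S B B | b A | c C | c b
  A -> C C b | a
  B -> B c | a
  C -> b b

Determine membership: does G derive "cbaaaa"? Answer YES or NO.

CNF form of G:
  S -> S X3 | T0 A | T1 C | T1 T0
  A -> C X2 | a
  B -> B T1 | a
  C -> T0 T0
  T0 -> b
  T1 -> c
  X2 -> C T0
  X3 -> B B

Fill CYK table bottom-up:
  T[0,0] 'c' = {T1}  orig:{}
  T[1,1] 'b' = {T0}  orig:{}
  T[2,2] 'a' = {A,B}
  T[3,3] 'a' = {A,B}
  T[4,4] 'a' = {A,B}
  T[5,5] 'a' = {A,B}
  T[0,1] 'cb' = {S}
  T[1,2] 'ba' = {S}
  T[2,3] 'aa' = {X3}  orig:{}
  T[3,4] 'aa' = {X3}  orig:{}
  T[4,5] 'aa' = {X3}  orig:{}
  T[0,2] 'cba' = ∅
  T[1,3] 'baa' = ∅
  T[2,4] 'aaa' = ∅
  T[3,5] 'aaa' = ∅
  T[0,3] 'cbaa' = {S}
  T[1,4] 'baaa' = {S}
  T[2,5] 'aaaa' = ∅
  T[0,4] 'cbaaa' = ∅
  T[1,5] 'baaaa' = ∅
  T[0,5] 'cbaaaa' = {S}

S ∈ T[0,5] ⇒ YES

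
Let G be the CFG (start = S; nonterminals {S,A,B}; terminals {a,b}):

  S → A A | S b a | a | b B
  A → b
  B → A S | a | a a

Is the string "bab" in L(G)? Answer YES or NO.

CNF form of G:
  S -> A A | S X2 | T1 B | a
  A -> b
  B -> A S | T0 T0 | a
  T0 -> a
  T1 -> b
  X2 -> T1 T0

Fill CYK table bottom-up:
  T[0,0] 'b' = {A,T1}  orig:{A}
  T[1,1] 'a' = {B,S,T0}  orig:{B,S}
  T[2,2] 'b' = {A,T1}  orig:{A}
  T[0,1] 'ba' = {B,S,X2}  orig:{B,S}
  T[1,2] 'ab' = ∅
  T[0,2] 'bab' = ∅

S ∉ T[0,2] ⇒ NO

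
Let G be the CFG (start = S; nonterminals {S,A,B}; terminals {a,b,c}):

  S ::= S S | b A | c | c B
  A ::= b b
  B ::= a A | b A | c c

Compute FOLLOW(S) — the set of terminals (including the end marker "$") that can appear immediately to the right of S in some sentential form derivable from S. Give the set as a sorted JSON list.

Compute FIRST by fixpoint:
pass 1:
  A via A→b b: +{b}
  B via B→a A: +{a}
  B via B→b A: +{b}
  B via B→c c: +{c}
  S via S→b A: +{b}
  S via S→c: +{c}
  S: {b,c}  A: {b}  B: {a,b,c}
pass 2: (stable)
  S: {b,c}  A: {b}  B: {a,b,c}

Compute FOLLOW by fixpoint:
initialize: $ ∈ FOLLOW(S)
iter 1:
  S→S S: FOLLOW(S) ⊇ FIRST(S) = {b,c}; new: +{b,c}
  S→b A: FOLLOW(A) ⊇ FOLLOW(S) ⊇ {$,b,c}; new: +{$,b,c}
  S→c B: FOLLOW(B) ⊇ FOLLOW(S) ⊇ {$,b,c}; new: +{$,b,c}
  FOLLOW[S]={$,b,c}  FOLLOW[A]={$,b,c}  FOLLOW[B]={$,b,c}
iter 2: (no change)
  FOLLOW[S]={$,b,c}  FOLLOW[A]={$,b,c}  FOLLOW[B]={$,b,c}

FOLLOW(S) = ["$", "b", "c"]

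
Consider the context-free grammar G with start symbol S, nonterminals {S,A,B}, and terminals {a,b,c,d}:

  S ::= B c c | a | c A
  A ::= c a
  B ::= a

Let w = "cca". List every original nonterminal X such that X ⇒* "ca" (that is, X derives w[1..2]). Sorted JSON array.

Convert to CNF:
  S -> B X2 | T0 A | a
  A -> T0 T1
  B -> a
  T0 -> c
  T1 -> a
  X2 -> T0 T0

CYK fill, restricted to cells inside w[1..2]:
  [1..1]={T0}  "c"  orig:{}
  [2..2]={B,S,T1}  "a"  orig:{B,S}
  [1..2]={A}  "ca"

Original NTs in T[1,2] deriving "ca": ["A"]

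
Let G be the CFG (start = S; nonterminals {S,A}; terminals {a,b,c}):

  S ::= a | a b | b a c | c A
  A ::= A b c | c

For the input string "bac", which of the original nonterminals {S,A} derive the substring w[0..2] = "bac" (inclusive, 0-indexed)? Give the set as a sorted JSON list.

Convert to CNF:
  S -> T0 X4 | T1 A | T2 T0 | a
  A -> A X3 | c
  T0 -> b
  T1 -> c
  T2 -> a
  X3 -> T0 T1
  X4 -> T2 T1

CYK fill — only the sub-triangle for w[0..2]:
  [0..0]={T0}  "b"  orig:{}
  [1..1]={S,T2}  "a"  orig:{S}
  [2..2]={A,T1}  "c"  orig:{A}
  [0..1]=∅  "ba"
  [1..2]={X4}  "ac"  orig:{}
  [0..2]={S}  "bac"

Original NTs in T[0,2] deriving "bac": ["S"]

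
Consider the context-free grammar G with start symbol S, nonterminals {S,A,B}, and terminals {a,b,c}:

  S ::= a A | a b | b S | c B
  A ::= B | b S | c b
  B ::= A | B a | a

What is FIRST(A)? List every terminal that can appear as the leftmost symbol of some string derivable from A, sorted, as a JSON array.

FIRST sets, iterate to fixpoint:
pass 1:
  A via A→b S: +{b}
  A via A→c b: +{c}
  B via B→A: +{b,c}
  B via B→a: +{a}
  S via S→a A: +{a}
  S via S→b S: +{b}
  S via S→c B: +{c}
  S: {a,b,c}  A: {b,c}  B: {a,b,c}
pass 2:
  A via A→B: +{a}
  S: {a,b,c}  A: {a,b,c}  B: {a,b,c}
pass 3: done
  S: {a,b,c}  A: {a,b,c}  B: {a,b,c}

FIRST(A) = ["a", "b", "c"]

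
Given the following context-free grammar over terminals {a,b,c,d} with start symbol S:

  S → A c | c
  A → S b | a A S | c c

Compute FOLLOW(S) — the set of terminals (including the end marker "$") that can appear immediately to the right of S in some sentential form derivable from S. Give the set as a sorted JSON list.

Compute FIRST by fixpoint:
iter 1:
  A via A→a A S: +{a}
  A via A→c c: +{c}
  S via S→A c: +{a,c}
  S: {a,c}  A: {a,c}
iter 2: — fixpoint
  S: {a,c}  A: {a,c}

Compute FOLLOW by fixpoint:
FOLLOW(S) := {$}
iter 1:
  A→S b: FOLLOW(S) ⊇ FIRST(b) = {b}; new: +{b}
  A→a A S: FOLLOW(A) ⊇ FIRST(S) = {a,c}; new: +{a,c}
  A→a A S: FOLLOW(S) ⊇ FOLLOW(A) ⊇ {a,c}; new: +{a,c}
  S: {$,a,b,c}  A: {a,c}
iter 2: (stable)
  S: {$,a,b,c}  A: {a,c}

FOLLOW(S) = ["$", "a", "b", "c"]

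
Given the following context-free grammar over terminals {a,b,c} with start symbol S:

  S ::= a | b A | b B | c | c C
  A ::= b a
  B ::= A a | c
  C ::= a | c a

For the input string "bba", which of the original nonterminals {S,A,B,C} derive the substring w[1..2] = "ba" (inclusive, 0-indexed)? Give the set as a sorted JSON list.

CNF form of G:
  S -> T0 A | T0 B | T2 C | a | c
  A -> T0 T1
  B -> A T1 | c
  C -> T2 T1 | a
  T0 -> b
  T1 -> a
  T2 -> c

CYK fill — only the sub-triangle for w[1..2]:
  cell(1,1) b: {T0}  orig:{}
  cell(2,2) a: {C,S,T1}  orig:{C,S}
  cell(1,2) ba: {A}

Original NTs in T[1,2] deriving "ba": ["A"]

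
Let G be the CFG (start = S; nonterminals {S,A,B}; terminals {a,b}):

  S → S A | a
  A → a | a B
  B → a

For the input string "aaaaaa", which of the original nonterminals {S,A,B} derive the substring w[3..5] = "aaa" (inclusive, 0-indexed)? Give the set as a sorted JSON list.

CNF form of G:
  S -> S A | a
  A -> T0 B | a
  B -> a
  T0 -> a

CYK fill (cells [i..j] with 3 ≤ i ≤ j ≤ 5 only):
  cell(3,3) a: {A,B,S,T0}  orig:{A,B,S}
  cell(4,4) a: {A,B,S,T0}  orig:{A,B,S}
  cell(5,5) a: {A,B,S,T0}  orig:{A,B,S}
  cell(3,4) aa: {A,S}
  cell(4,5) aa: {A,S}
  cell(3,5) aaa: {S}

Original NTs in T[3,5] deriving "aaa": ["S"]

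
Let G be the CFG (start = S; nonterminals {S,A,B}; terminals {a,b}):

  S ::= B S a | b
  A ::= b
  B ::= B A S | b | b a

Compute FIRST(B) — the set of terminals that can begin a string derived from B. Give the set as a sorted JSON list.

FIRST iteration:
round 1:
  A via A→b: +{b}
  B via B→b: +{b}
  S via S→B S a: +{b}
  S: {b}  A: {b}  B: {b}
round 2: — fixpoint
  S: {b}  A: {b}  B: {b}

FIRST(B) = ["b"]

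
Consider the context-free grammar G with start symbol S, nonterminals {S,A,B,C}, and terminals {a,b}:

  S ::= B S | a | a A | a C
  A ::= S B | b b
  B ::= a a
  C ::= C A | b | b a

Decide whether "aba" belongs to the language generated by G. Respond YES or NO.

Convert to CNF:
  S -> B S | T1 A | T1 C | a
  A -> S B | T0 T0
  B -> T1 T1
  C -> C A | T0 T1 | b
  T0 -> b
  T1 -> a

CYK fill:
  [0..0]={S,T1}  "a"  orig:{S}
  [1..1]={C,T0}  "b"  orig:{C}
  [2..2]={S,T1}  "a"  orig:{S}
  [0..1]={S}  "ab"
  [1..2]={C}  "ba"
  [0..2]={S}  "aba"

S ∈ T[0,2] ⇒ YES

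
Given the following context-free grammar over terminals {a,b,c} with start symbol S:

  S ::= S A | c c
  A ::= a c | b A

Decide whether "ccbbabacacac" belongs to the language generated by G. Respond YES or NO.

Convert to CNF:
  S -> S A | T1 T1
  A -> T0 T1 | T2 A
  T0 -> a
  T1 -> c
  T2 -> b

Fill CYK table bottom-up:
  [0..0]={T1}  "c"  orig:{}
  [1..1]={T1}  "c"  orig:{}
  [2..2]={T2}  "b"  orig:{}
  [3..3]={T2}  "b"  orig:{}
  [4..4]={T0}  "a"  orig:{}
  [5..5]={T2}  "b"  orig:{}
  [6..6]={T0}  "a"  orig:{}
  [7..7]={T1}  "c"  orig:{}
  [8..8]={T0}  "a"  orig:{}
  [9..9]={T1}  "c"  orig:{}
  [10..10]={T0}  "a"  orig:{}
  [11..11]={T1}  "c"  orig:{}
  [0..1]={S}  "cc"
  [1..2]=∅  "cb"
  [2..3]=∅  "bb"
  [3..4]=∅  "ba"
  [4..5]=∅  "ab"
  [5..6]=∅  "ba"
  [6..7]={A}  "ac"
  [7..8]=∅  "ca"
  [8..9]={A}  "ac"
  [9..10]=∅  "ca"
  [10..11]={A}  "ac"
  [0..2]=∅  "ccb"
  [1..3]=∅  "cbb"
  [2..4]=∅  "bba"
  [3..5]=∅  "bab"
  [4..6]=∅  "aba"
  [5..7]={A}  "bac"
  [6..8]=∅  "aca"
  [7..9]=∅  "cac"
  [8..10]=∅  "aca"
  [9..11]=∅  "cac"
  [0..3]=∅  "ccbb"
  [1..4]=∅  "cbba"
  [2..5]=∅  "bbab"
  [3..6]=∅  "baba"
  [4..7]=∅  "abac"
  [5..8]=∅  "baca"
  [6..9]=∅  "acac"
  [7..10]=∅  "caca"
  [8..11]=∅  "acac"
  [0..4]=∅  "ccbba"
  [1..5]=∅  "cbbab"
  [2..6]=∅  "bbaba"
  [3..7]=∅  "babac"
  [4..8]=∅  "abaca"
  [5..9]=∅  "bacac"
  [6..10]=∅  "acaca"
  [7..11]=∅  "cacac"
  [0..5]=∅  "ccbbab"
  [1..6]=∅  "cbbaba"
  [2..7]=∅  "bbabac"
  [3..8]=∅  "babaca"
  [4..9]=∅  "abacac"
  [5..10]=∅  "bacaca"
  [6..11]=∅  "acacac"
  [0..6]=∅  "ccbbaba"
  [1..7]=∅  "cbbabac"
  [2..8]=∅  "bbabaca"
  [3..9]=∅  "babacac"
  [4..10]=∅  "abacaca"
  [5..11]=∅  "bacacac"
  [0..7]=∅  "ccbbabac"
  [1..8]=∅  "cbbabaca"
  [2..9]=∅  "bbabacac"
  [3..10]=∅  "babacaca"
  [4..11]=∅  "abacacac"
  [0..8]=∅  "ccbbabaca"
  [1..9]=∅  "cbbabacac"
  [2..10]=∅  "bbabacaca"
  [3..11]=∅  "babacacac"
  [0..9]=∅  "ccbbabacac"
  [1..10]=∅  "cbbabacaca"
  [2..11]=∅  "bbabacacac"
  [0..10]=∅  "ccbbabacaca"
  [1..11]=∅  "cbbabacacac"
  [0..11]=∅  "ccbbabacacac"

S ∉ T[0,11] ⇒ NO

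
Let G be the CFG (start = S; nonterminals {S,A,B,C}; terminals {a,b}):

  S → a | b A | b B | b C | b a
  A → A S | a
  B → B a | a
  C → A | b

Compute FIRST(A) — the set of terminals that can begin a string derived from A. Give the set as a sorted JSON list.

FIRST iteration:
iter 1:
  A via A→a: +{a}
  B via B→a: +{a}
  C via C→A: +{a}
  C via C→b: +{b}
  S via S→a: +{a}
  S via S→b A: +{b}
  FIRST(S)={a,b}  FIRST(A)={a}  FIRST(B)={a}  FIRST(C)={a,b}
iter 2: done
  FIRST(S)={a,b}  FIRST(A)={a}  FIRST(B)={a}  FIRST(C)={a,b}

FIRST(A) = ["a"]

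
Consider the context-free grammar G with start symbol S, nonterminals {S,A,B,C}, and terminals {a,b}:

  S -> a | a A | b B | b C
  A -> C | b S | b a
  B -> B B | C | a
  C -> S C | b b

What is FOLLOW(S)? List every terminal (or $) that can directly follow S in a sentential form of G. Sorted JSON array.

FIRST sets, iterate to fixpoint:
iter 1:
  A via A→b S: +{b}
  B via B→a: +{a}
  C via C→b b: +{b}
  S via S→a: +{a}
  S via S→b B: +{b}
  FIRST(S)={a,b}  FIRST(A)={b}  FIRST(B)={a}  FIRST(C)={b}
iter 2:
  B via B→C: +{b}
  C via C→S C: +{a}
  FIRST(S)={a,b}  FIRST(A)={b}  FIRST(B)={a,b}  FIRST(C)={a,b}
iter 3:
  A via A→C: +{a}
  FIRST(S)={a,b}  FIRST(A)={a,b}  FIRST(B)={a,b}  FIRST(C)={a,b}
iter 4: (no change)
  FIRST(S)={a,b}  FIRST(A)={a,b}  FIRST(B)={a,b}  FIRST(C)={a,b}

FOLLOW sets:
seed FOLLOW(S) with $
[1]
  B→B B: FOLLOW(B) ⊇ FIRST(B) = {a,b}; new: +{a,b}
  B→C: FOLLOW(C) ⊇ FOLLOW(B) ⊇ {a,b}; new: +{a,b}
  C→S C: FOLLOW(S) ⊇ FIRST(C) = {a,b}; new: +{a,b}
  S→a A: FOLLOW(A) ⊇ FOLLOW(S) ⊇ {$,a,b}; new: +{$,a,b}
  S→b B: FOLLOW(B) ⊇ FOLLOW(S) ⊇ {$,a,b}; new: +{$}
  S→b C: FOLLOW(C) ⊇ FOLLOW(S) ⊇ {$,a,b}; new: +{$}
  FOLLOW[S]={$,a,b}  FOLLOW[A]={$,a,b}  FOLLOW[B]={$,a,b}  FOLLOW[C]={$,a,b}
[2] (no change)
  FOLLOW[S]={$,a,b}  FOLLOW[A]={$,a,b}  FOLLOW[B]={$,a,b}  FOLLOW[C]={$,a,b}

FOLLOW(S) = ["$", "a", "b"]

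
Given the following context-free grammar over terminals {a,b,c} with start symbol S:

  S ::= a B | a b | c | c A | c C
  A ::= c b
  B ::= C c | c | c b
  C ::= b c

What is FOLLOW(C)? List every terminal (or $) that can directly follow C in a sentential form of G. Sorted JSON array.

FIRST sets, iterate to fixpoint:
pass 1:
  A via A→c b: +{c}
  B via B→c: +{c}
  C via C→b c: +{b}
  S via S→a B: +{a}
  S via S→c: +{c}
  S: {a,c}  A: {c}  B: {c}  C: {b}
pass 2:
  B via B→C c: +{b}
  S: {a,c}  A: {c}  B: {b,c}  C: {b}
pass 3: — fixpoint
  S: {a,c}  A: {c}  B: {b,c}  C: {b}

FOLLOW iteration:
FOLLOW(S) := {$}
[1]
  B→C c: FOLLOW(C) ⊇ FIRST(c) = {c}; new: +{c}
  S→a B: FOLLOW(B) ⊇ FOLLOW(S) ⊇ {$}; new: +{$}
  S→c A: FOLLOW(A) ⊇ FOLLOW(S) ⊇ {$}; new: +{$}
  S→c C: FOLLOW(C) ⊇ FOLLOW(S) ⊇ {$}; new: +{$}
  FOLLOW(S)={$}  FOLLOW(A)={$}  FOLLOW(B)={$}  FOLLOW(C)={$,c}
[2] — fixpoint
  FOLLOW(S)={$}  FOLLOW(A)={$}  FOLLOW(B)={$}  FOLLOW(C)={$,c}

FOLLOW(C) = ["$", "c"]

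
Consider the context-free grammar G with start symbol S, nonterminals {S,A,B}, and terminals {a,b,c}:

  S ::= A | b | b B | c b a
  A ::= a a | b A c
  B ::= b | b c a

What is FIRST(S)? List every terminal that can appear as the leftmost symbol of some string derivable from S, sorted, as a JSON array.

Compute FIRST by fixpoint:
iter 1:
  A via A→a a: +{a}
  A via A→b A c: +{b}
  B via B→b: +{b}
  S via S→A: +{a,b}
  S via S→c b a: +{c}
  S: {a,b,c}  A: {a,b}  B: {b}
iter 2: (no change)
  S: {a,b,c}  A: {a,b}  B: {b}

FIRST(S) = ["a", "b", "c"]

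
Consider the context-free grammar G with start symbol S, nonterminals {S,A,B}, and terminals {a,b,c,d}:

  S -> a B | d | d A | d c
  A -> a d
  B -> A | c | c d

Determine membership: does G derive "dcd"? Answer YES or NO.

CNF form of G:
  S -> T0 B | T1 A | T1 T2 | d
  A -> T0 T1
  B -> T0 T1 | T2 T1 | c
  T0 -> a
  T1 -> d
  T2 -> c

Fill CYK table bottom-up:
  [0..0]={S,T1}  "d"  orig:{S}
  [1..1]={B,T2}  "c"  orig:{B}
  [2..2]={S,T1}  "d"  orig:{S}
  [0..1]={S}  "dc"
  [1..2]={B}  "cd"
  [0..2]=∅  "dcd"

S ∉ T[0,2] ⇒ NO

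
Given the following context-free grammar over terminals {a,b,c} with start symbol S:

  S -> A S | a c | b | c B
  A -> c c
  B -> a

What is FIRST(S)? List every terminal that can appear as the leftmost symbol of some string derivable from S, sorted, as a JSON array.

Compute FIRST by fixpoint:
[1]
  A via A→c c: +{c}
  B via B→a: +{a}
  S via S→A S: +{c}
  S via S→a c: +{a}
  S via S→b: +{b}
  FIRST(S)={a,b,c}  FIRST(A)={c}  FIRST(B)={a}
[2] (no change)
  FIRST(S)={a,b,c}  FIRST(A)={c}  FIRST(B)={a}

FIRST(S) = ["a", "b", "c"]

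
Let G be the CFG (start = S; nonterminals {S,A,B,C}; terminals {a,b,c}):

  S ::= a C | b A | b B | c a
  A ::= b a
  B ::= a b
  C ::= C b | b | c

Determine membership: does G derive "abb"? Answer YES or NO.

CNF form of G:
  S -> T0 A | T0 B | T1 C | T2 T1
  A -> T0 T1
  B -> T1 T0
  C -> C T0 | b | c
  T0 -> b
  T1 -> a
  T2 -> c

CYK fill:
  T[0,0] 'a' = {T1}  orig:{}
  T[1,1] 'b' = {C,T0}  orig:{C}
  T[2,2] 'b' = {C,T0}  orig:{C}
  T[0,1] 'ab' = {B,S}
  T[1,2] 'bb' = {C}
  T[0,2] 'abb' = {S}

S ∈ T[0,2] ⇒ YES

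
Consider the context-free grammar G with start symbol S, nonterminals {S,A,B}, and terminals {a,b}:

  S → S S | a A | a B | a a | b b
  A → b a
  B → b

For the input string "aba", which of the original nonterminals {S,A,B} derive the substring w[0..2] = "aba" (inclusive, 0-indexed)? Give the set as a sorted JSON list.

CNF form of G:
  S -> S S | T0 T0 | T1 A | T1 B | T1 T1
  A -> T0 T1
  B -> b
  T0 -> b
  T1 -> a

CYK fill (cells [i..j] with 0 ≤ i ≤ j ≤ 2 only):
  cell(0,0) a: {T1}  orig:{}
  cell(1,1) b: {B,T0}  orig:{B}
  cell(2,2) a: {T1}  orig:{}
  cell(0,1) ab: {S}
  cell(1,2) ba: {A}
  cell(0,2) aba: {S}

Original NTs in T[0,2] deriving "aba": ["S"]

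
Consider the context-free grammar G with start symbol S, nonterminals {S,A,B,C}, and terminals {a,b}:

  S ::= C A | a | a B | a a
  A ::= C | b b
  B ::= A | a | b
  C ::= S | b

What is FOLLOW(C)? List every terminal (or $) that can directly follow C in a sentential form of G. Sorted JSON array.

FIRST iteration:
round 1:
  A via A→b b: +{b}
  B via B→A: +{b}
  B via B→a: +{a}
  C via C→b: +{b}
  S via S→C A: +{b}
  S via S→a: +{a}
  FIRST[S]={a,b}  FIRST[A]={b}  FIRST[B]={a,b}  FIRST[C]={b}
round 2:
  C via C→S: +{a}
  FIRST[S]={a,b}  FIRST[A]={b}  FIRST[B]={a,b}  FIRST[C]={a,b}
round 3:
  A via A→C: +{a}
  FIRST[S]={a,b}  FIRST[A]={a,b}  FIRST[B]={a,b}  FIRST[C]={a,b}
round 4: done
  FIRST[S]={a,b}  FIRST[A]={a,b}  FIRST[B]={a,b}  FIRST[C]={a,b}

FOLLOW sets:
initialize: $ ∈ FOLLOW(S)
pass 1:
  S→C A: FOLLOW(C) ⊇ FIRST(A) = {a,b}; new: +{a,b}
  S→C A: FOLLOW(A) ⊇ FOLLOW(S) ⊇ {$}; new: +{$}
  S→a B: FOLLOW(B) ⊇ FOLLOW(S) ⊇ {$}; new: +{$}
  FOLLOW[S]={$}  FOLLOW[A]={$}  FOLLOW[B]={$}  FOLLOW[C]={a,b}
pass 2:
  A→C: FOLLOW(C) ⊇ FOLLOW(A) ⊇ {$}; new: +{$}
  C→S: FOLLOW(S) ⊇ FOLLOW(C) ⊇ {$,a,b}; new: +{a,b}
  S→C A: FOLLOW(A) ⊇ FOLLOW(S) ⊇ {$,a,b}; new: +{a,b}
  S→a B: FOLLOW(B) ⊇ FOLLOW(S) ⊇ {$,a,b}; new: +{a,b}
  FOLLOW[S]={$,a,b}  FOLLOW[A]={$,a,b}  FOLLOW[B]={$,a,b}  FOLLOW[C]={$,a,b}
pass 3: (no change)
  FOLLOW[S]={$,a,b}  FOLLOW[A]={$,a,b}  FOLLOW[B]={$,a,b}  FOLLOW[C]={$,a,b}

FOLLOW(C) = ["$", "a", "b"]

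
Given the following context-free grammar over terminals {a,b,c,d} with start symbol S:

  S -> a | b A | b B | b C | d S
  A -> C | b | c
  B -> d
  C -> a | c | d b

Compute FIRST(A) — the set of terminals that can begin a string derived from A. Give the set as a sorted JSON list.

FIRST sets, iterate to fixpoint:
pass 1:
  A via A→b: +{b}
  A via A→c: +{c}
  B via B→d: +{d}
  C via C→a: +{a}
  C via C→c: +{c}
  C via C→d b: +{d}
  S via S→a: +{a}
  S via S→b A: +{b}
  S via S→d S: +{d}
  FIRST(S)={a,b,d}  FIRST(A)={b,c}  FIRST(B)={d}  FIRST(C)={a,c,d}
pass 2:
  A via A→C: +{a,d}
  FIRST(S)={a,b,d}  FIRST(A)={a,b,c,d}  FIRST(B)={d}  FIRST(C)={a,c,d}
pass 3: — fixpoint
  FIRST(S)={a,b,d}  FIRST(A)={a,b,c,d}  FIRST(B)={d}  FIRST(C)={a,c,d}

FIRST(A) = ["a", "b", "c", "d"]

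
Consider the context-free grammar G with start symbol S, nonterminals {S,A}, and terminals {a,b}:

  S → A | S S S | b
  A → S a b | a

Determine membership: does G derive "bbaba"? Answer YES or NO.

CNF form of G:
  S -> S X3 | S X4 | a | b
  A -> S X2 | a
  T0 -> a
  T1 -> b
  X2 -> T0 T1
  X3 -> S S
  X4 -> T0 T1

CYK table (by increasing span):
  [0..0]={S,T1}  "b"  orig:{S}
  [1..1]={S,T1}  "b"  orig:{S}
  [2..2]={A,S,T0}  "a"  orig:{A,S}
  [3..3]={S,T1}  "b"  orig:{S}
  [4..4]={A,S,T0}  "a"  orig:{A,S}
  [0..1]={X3}  "bb"  orig:{}
  [1..2]={X3}  "ba"  orig:{}
  [2..3]={X2,X3,X4}  "ab"  orig:{}
  [3..4]={X3}  "ba"  orig:{}
  [0..2]={S}  "bba"
  [1..3]={A,S}  "bab"
  [2..4]={S}  "aba"
  [0..3]={X3}  "bbab"  orig:{}
  [1..4]={X3}  "baba"  orig:{}
  [0..4]={S}  "bbaba"

S ∈ T[0,4] ⇒ YES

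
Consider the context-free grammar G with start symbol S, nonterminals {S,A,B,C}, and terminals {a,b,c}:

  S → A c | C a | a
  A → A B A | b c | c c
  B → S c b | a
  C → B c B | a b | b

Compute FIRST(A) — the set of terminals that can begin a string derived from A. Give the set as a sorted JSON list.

FIRST iteration:
iter 1:
  A via A→b c: +{b}
  A via A→c c: +{c}
  B via B→a: +{a}
  C via C→B c B: +{a}
  C via C→b: +{b}
  S via S→A c: +{b,c}
  S via S→C a: +{a}
  FIRST(S)={a,b,c}  FIRST(A)={b,c}  FIRST(B)={a}  FIRST(C)={a,b}
iter 2:
  B via B→S c b: +{b,c}
  C via C→B c B: +{c}
  FIRST(S)={a,b,c}  FIRST(A)={b,c}  FIRST(B)={a,b,c}  FIRST(C)={a,b,c}
iter 3: — fixpoint
  FIRST(S)={a,b,c}  FIRST(A)={b,c}  FIRST(B)={a,b,c}  FIRST(C)={a,b,c}

FIRST(A) = ["b", "c"]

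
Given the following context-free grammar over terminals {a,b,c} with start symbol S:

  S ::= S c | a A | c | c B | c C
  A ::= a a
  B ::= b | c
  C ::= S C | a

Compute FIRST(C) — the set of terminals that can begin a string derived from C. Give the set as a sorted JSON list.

FIRST iteration:
[1]
  A via A→a a: +{a}
  B via B→b: +{b}
  B via B→c: +{c}
  C via C→a: +{a}
  S via S→a A: +{a}
  S via S→c: +{c}
  FIRST(S)={a,c}  FIRST(A)={a}  FIRST(B)={b,c}  FIRST(C)={a}
[2]
  C via C→S C: +{c}
  FIRST(S)={a,c}  FIRST(A)={a}  FIRST(B)={b,c}  FIRST(C)={a,c}
[3] (no change)
  FIRST(S)={a,c}  FIRST(A)={a}  FIRST(B)={b,c}  FIRST(C)={a,c}

FIRST(C) = ["a", "c"]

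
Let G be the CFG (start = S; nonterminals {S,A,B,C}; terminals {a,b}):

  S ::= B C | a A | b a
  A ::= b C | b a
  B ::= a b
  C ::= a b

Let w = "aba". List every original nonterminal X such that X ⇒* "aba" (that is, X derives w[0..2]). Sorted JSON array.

CNF form of G:
  S -> B C | T0 T1 | T1 A
  A -> T0 C | T0 T1
  B -> T1 T0
  C -> T1 T0
  T0 -> b
  T1 -> a

CYK table (by increasing span) (cells [i..j] with 0 ≤ i ≤ j ≤ 2 only):
  T[0,0] 'a' = {T1}  orig:{}
  T[1,1] 'b' = {T0}  orig:{}
  T[2,2] 'a' = {T1}  orig:{}
  T[0,1] 'ab' = {B,C}
  T[1,2] 'ba' = {A,S}
  T[0,2] 'aba' = {S}

Original NTs in T[0,2] deriving "aba": ["S"]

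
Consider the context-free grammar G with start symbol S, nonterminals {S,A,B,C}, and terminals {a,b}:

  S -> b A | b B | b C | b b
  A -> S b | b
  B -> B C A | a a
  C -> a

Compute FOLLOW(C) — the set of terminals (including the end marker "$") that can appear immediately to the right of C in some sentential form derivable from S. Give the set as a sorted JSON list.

FIRST sets, iterate to fixpoint:
round 1:
  A via A→b: +{b}
  B via B→a a: +{a}
  C via C→a: +{a}
  S via S→b A: +{b}
  FIRST[S]={b}  FIRST[A]={b}  FIRST[B]={a}  FIRST[C]={a}
round 2: done
  FIRST[S]={b}  FIRST[A]={b}  FIRST[B]={a}  FIRST[C]={a}

Compute FOLLOW by fixpoint:
initialize: $ ∈ FOLLOW(S)
round 1:
  A→S b: FOLLOW(S) ⊇ FIRST(b) = {b}; new: +{b}
  B→B C A: FOLLOW(B) ⊇ FIRST(C) = {a}; new: +{a}
  B→B C A: FOLLOW(C) ⊇ FIRST(A) = {b}; new: +{b}
  B→B C A: FOLLOW(A) ⊇ FOLLOW(B) ⊇ {a}; new: +{a}
  S→b A: FOLLOW(A) ⊇ FOLLOW(S) ⊇ {$,b}; new: +{$,b}
  S→b B: FOLLOW(B) ⊇ FOLLOW(S) ⊇ {$,b}; new: +{$,b}
  S→b C: FOLLOW(C) ⊇ FOLLOW(S) ⊇ {$,b}; new: +{$}
  FOLLOW(S)={$,b}  FOLLOW(A)={$,a,b}  FOLLOW(B)={$,a,b}  FOLLOW(C)={$,b}
round 2: done
  FOLLOW(S)={$,b}  FOLLOW(A)={$,a,b}  FOLLOW(B)={$,a,b}  FOLLOW(C)={$,b}

FOLLOW(C) = ["$", "b"]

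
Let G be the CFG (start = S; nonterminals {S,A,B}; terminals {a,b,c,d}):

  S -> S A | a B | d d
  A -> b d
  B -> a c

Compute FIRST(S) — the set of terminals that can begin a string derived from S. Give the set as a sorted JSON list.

FIRST sets, iterate to fixpoint:
pass 1:
  A via A→b d: +{b}
  B via B→a c: +{a}
  S via S→a B: +{a}
  S via S→d d: +{d}
  FIRST[S]={a,d}  FIRST[A]={b}  FIRST[B]={a}
pass 2: (stable)
  FIRST[S]={a,d}  FIRST[A]={b}  FIRST[B]={a}

FIRST(S) = ["a", "d"]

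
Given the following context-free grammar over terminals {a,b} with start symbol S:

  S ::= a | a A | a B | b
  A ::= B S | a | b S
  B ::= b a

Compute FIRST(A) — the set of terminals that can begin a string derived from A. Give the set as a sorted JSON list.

FIRST sets, iterate to fixpoint:
[1]
  A via A→a: +{a}
  A via A→b S: +{b}
  B via B→b a: +{b}
  S via S→a: +{a}
  S via S→b: +{b}
  S: {a,b}  A: {a,b}  B: {b}
[2] (no change)
  S: {a,b}  A: {a,b}  B: {b}

FIRST(A) = ["a", "b"]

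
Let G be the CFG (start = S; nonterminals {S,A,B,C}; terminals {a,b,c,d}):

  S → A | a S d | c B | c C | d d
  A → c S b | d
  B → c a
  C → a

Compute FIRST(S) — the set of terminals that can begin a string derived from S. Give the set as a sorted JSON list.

Compute FIRST by fixpoint:
pass 1:
  A via A→c S b: +{c}
  A via A→d: +{d}
  B via B→c a: +{c}
  C via C→a: +{a}
  S via S→A: +{c,d}
  S via S→a S d: +{a}
  FIRST(S)={a,c,d}  FIRST(A)={c,d}  FIRST(B)={c}  FIRST(C)={a}
pass 2: — fixpoint
  FIRST(S)={a,c,d}  FIRST(A)={c,d}  FIRST(B)={c}  FIRST(C)={a}

FIRST(S) = ["a", "c", "d"]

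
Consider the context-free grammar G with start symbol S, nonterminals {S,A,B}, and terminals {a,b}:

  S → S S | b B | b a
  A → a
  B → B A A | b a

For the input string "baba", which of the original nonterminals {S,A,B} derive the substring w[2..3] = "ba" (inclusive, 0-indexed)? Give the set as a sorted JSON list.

Convert to CNF:
  S -> S S | T0 B | T0 T1
  A -> a
  B -> B X2 | T0 T1
  T0 -> b
  T1 -> a
  X2 -> A A

Fill CYK table bottom-up, restricted to cells inside w[2..3]:
  [2..2]={T0}  "b"  orig:{}
  [3..3]={A,T1}  "a"  orig:{A}
  [2..3]={B,S}  "ba"

Original NTs in T[2,3] deriving "ba": ["B", "S"]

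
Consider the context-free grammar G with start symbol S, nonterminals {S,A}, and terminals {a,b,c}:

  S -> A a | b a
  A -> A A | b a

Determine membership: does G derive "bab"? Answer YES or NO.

CNF form of G:
  S -> A T1 | T0 T1
  A -> A A | T0 T1
  T0 -> b
  T1 -> a

Fill CYK table bottom-up:
  T[0,0] 'b' = {T0}  orig:{}
  T[1,1] 'a' = {T1}  orig:{}
  T[2,2] 'b' = {T0}  orig:{}
  T[0,1] 'ba' = {A,S}
  T[1,2] 'ab' = ∅
  T[0,2] 'bab' = ∅

S ∉ T[0,2] ⇒ NO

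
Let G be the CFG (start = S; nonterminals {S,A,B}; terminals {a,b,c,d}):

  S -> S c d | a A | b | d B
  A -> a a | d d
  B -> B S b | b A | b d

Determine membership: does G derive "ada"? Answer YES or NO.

Convert to CNF:
  S -> S X5 | T0 A | T1 B | b
  A -> T0 T0 | T1 T1
  B -> B X4 | T2 A | T2 T1
  T0 -> a
  T1 -> d
  T2 -> b
  T3 -> c
  X4 -> S T2
  X5 -> T3 T1

Fill CYK table bottom-up:
  [0..0]={T0}  "a"  orig:{}
  [1..1]={T1}  "d"  orig:{}
  [2..2]={T0}  "a"  orig:{}
  [0..1]=∅  "ad"
  [1..2]=∅  "da"
  [0..2]=∅  "ada"

S ∉ T[0,2] ⇒ NO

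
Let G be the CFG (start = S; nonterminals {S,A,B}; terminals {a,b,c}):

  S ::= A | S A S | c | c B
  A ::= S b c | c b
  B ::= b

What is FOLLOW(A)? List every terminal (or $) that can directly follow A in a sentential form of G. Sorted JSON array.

FIRST iteration:
[1]
  A via A→c b: +{c}
  B via B→b: +{b}
  S via S→A: +{c}
  FIRST[S]={c}  FIRST[A]={c}  FIRST[B]={b}
[2] (no change)
  FIRST[S]={c}  FIRST[A]={c}  FIRST[B]={b}

Compute FOLLOW by fixpoint:
FOLLOW(S) := {$}
round 1:
  A→S b c: FOLLOW(S) ⊇ FIRST(b) = {b}; new: +{b}
  S→A: FOLLOW(A) ⊇ FOLLOW(S) ⊇ {$,b}; new: +{$,b}
  S→S A S: FOLLOW(S) ⊇ FIRST(A) = {c}; new: +{c}
  S→S A S: FOLLOW(A) ⊇ FIRST(S) = {c}; new: +{c}
  S→c B: FOLLOW(B) ⊇ FOLLOW(S) ⊇ {$,b,c}; new: +{$,b,c}
  S: {$,b,c}  A: {$,b,c}  B: {$,b,c}
round 2: done
  S: {$,b,c}  A: {$,b,c}  B: {$,b,c}

FOLLOW(A) = ["$", "b", "c"]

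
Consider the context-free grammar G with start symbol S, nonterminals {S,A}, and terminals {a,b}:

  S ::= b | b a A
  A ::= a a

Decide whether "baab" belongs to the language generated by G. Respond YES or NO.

CNF form of G:
  S -> T1 X2 | b
  A -> T0 T0
  T0 -> a
  T1 -> b
  X2 -> T0 A

CYK fill:
  T[0,0] 'b' = {S,T1}  orig:{S}
  T[1,1] 'a' = {T0}  orig:{}
  T[2,2] 'a' = {T0}  orig:{}
  T[3,3] 'b' = {S,T1}  orig:{S}
  T[0,1] 'ba' = ∅
  T[1,2] 'aa' = {A}
  T[2,3] 'ab' = ∅
  T[0,2] 'baa' = ∅
  T[1,3] 'aab' = ∅
  T[0,3] 'baab' = ∅

S ∉ T[0,3] ⇒ NO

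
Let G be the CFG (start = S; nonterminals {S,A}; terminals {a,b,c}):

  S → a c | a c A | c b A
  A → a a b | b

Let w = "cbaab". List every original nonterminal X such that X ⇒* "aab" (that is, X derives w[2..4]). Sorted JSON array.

CNF form of G:
  S -> T0 T2 | T0 X4 | T2 X5
  A -> T0 X3 | b
  T0 -> a
  T1 -> b
  T2 -> c
  X3 -> T0 T1
  X4 -> T2 A
  X5 -> T1 A

CYK table (by increasing span) — only the sub-triangle for w[2..4]:
  [2..2]={T0}  "a"  orig:{}
  [3..3]={T0}  "a"  orig:{}
  [4..4]={A,T1}  "b"  orig:{A}
  [2..3]=∅  "aa"
  [3..4]={X3}  "ab"  orig:{}
  [2..4]={A}  "aab"

Original NTs in T[2,4] deriving "aab": ["A"]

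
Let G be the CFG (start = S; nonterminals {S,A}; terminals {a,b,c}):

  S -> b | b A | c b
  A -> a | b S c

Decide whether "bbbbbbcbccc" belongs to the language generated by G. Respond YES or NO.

CNF form of G:
  S -> T0 A | T1 T0 | b
  A -> T0 X2 | a
  T0 -> b
  T1 -> c
  X2 -> S T1

CYK fill:
  cell(0,0) b: {S,T0}  orig:{S}
  cell(1,1) b: {S,T0}  orig:{S}
  cell(2,2) b: {S,T0}  orig:{S}
  cell(3,3) b: {S,T0}  orig:{S}
  cell(4,4) b: {S,T0}  orig:{S}
  cell(5,5) b: {S,T0}  orig:{S}
  cell(6,6) c: {T1}  orig:{}
  cell(7,7) b: {S,T0}  orig:{S}
  cell(8,8) c: {T1}  orig:{}
  cell(9,9) c: {T1}  orig:{}
  cell(10,10) c: {T1}  orig:{}
  cell(0,1) bb: ∅
  cell(1,2) bb: ∅
  cell(2,3) bb: ∅
  cell(3,4) bb: ∅
  cell(4,5) bb: ∅
  cell(5,6) bc: {X2}  orig:{}
  cell(6,7) cb: {S}
  cell(7,8) bc: {X2}  orig:{}
  cell(8,9) cc: ∅
  cell(9,10) cc: ∅
  cell(0,2) bbb: ∅
  cell(1,3) bbb: ∅
  cell(2,4) bbb: ∅
  cell(3,5) bbb: ∅
  cell(4,6) bbc: {A}
  cell(5,7) bcb: ∅
  cell(6,8) cbc: {X2}  orig:{}
  cell(7,9) bcc: ∅
  cell(8,10) ccc: ∅
  cell(0,3) bbbb: ∅
  cell(1,4) bbbb: ∅
  cell(2,5) bbbb: ∅
  cell(3,6) bbbc: {S}
  cell(4,7) bbcb: ∅
  cell(5,8) bcbc: {A}
  cell(6,9) cbcc: ∅
  cell(7,10) bccc: ∅
  cell(0,4) bbbbb: ∅
  cell(1,5) bbbbb: ∅
  cell(2,6) bbbbc: ∅
  cell(3,7) bbbcb: ∅
  cell(4,8) bbcbc: {S}
  cell(5,9) bcbcc: ∅
  cell(6,10) cbccc: ∅
  cell(0,5) bbbbbb: ∅
  cell(1,6) bbbbbc: ∅
  cell(2,7) bbbbcb: ∅
  cell(3,8) bbbcbc: ∅
  cell(4,9) bbcbcc: {X2}  orig:{}
  cell(5,10) bcbccc: ∅
  cell(0,6) bbbbbbc: ∅
  cell(1,7) bbbbbcb: ∅
  cell(2,8) bbbbcbc: ∅
  cell(3,9) bbbcbcc: {A}
  cell(4,10) bbcbccc: ∅
  cell(0,7) bbbbbbcb: ∅
  cell(1,8) bbbbbcbc: ∅
  cell(2,9) bbbbcbcc: {S}
  cell(3,10) bbbcbccc: ∅
  cell(0,8) bbbbbbcbc: ∅
  cell(1,9) bbbbbcbcc: ∅
  cell(2,10) bbbbcbccc: {X2}  orig:{}
  cell(0,9) bbbbbbcbcc: ∅
  cell(1,10) bbbbbcbccc: {A}
  cell(0,10) bbbbbbcbccc: {S}

S ∈ T[0,10] ⇒ YES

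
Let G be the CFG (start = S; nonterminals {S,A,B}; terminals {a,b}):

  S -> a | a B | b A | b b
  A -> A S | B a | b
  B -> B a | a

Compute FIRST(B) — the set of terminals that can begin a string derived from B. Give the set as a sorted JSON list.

FIRST sets, iterate to fixpoint:
iter 1:
  A via A→b: +{b}
  B via B→a: +{a}
  S via S→a: +{a}
  S via S→b A: +{b}
  FIRST[S]={a,b}  FIRST[A]={b}  FIRST[B]={a}
iter 2:
  A via A→B a: +{a}
  FIRST[S]={a,b}  FIRST[A]={a,b}  FIRST[B]={a}
iter 3: done
  FIRST[S]={a,b}  FIRST[A]={a,b}  FIRST[B]={a}

FIRST(B) = ["a"]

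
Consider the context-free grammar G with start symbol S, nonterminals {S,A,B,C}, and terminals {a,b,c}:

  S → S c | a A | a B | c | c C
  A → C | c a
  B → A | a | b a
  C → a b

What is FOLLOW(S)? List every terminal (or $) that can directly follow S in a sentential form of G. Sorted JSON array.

FIRST sets, iterate to fixpoint:
iter 1:
  A via A→c a: +{c}
  B via B→A: +{c}
  B via B→a: +{a}
  B via B→b a: +{b}
  C via C→a b: +{a}
  S via S→a A: +{a}
  S via S→c: +{c}
  FIRST[S]={a,c}  FIRST[A]={c}  FIRST[B]={a,b,c}  FIRST[C]={a}
iter 2:
  A via A→C: +{a}
  FIRST[S]={a,c}  FIRST[A]={a,c}  FIRST[B]={a,b,c}  FIRST[C]={a}
iter 3: (no change)
  FIRST[S]={a,c}  FIRST[A]={a,c}  FIRST[B]={a,b,c}  FIRST[C]={a}

FOLLOW sets:
seed FOLLOW(S) with $
pass 1:
  S→S c: FOLLOW(S) ⊇ FIRST(c) = {c}; new: +{c}
  S→a A: FOLLOW(A) ⊇ FOLLOW(S) ⊇ {$,c}; new: +{$,c}
  S→a B: FOLLOW(B) ⊇ FOLLOW(S) ⊇ {$,c}; new: +{$,c}
  S→c C: FOLLOW(C) ⊇ FOLLOW(S) ⊇ {$,c}; new: +{$,c}
  FOLLOW(S)={$,c}  FOLLOW(A)={$,c}  FOLLOW(B)={$,c}  FOLLOW(C)={$,c}
pass 2: (no change)
  FOLLOW(S)={$,c}  FOLLOW(A)={$,c}  FOLLOW(B)={$,c}  FOLLOW(C)={$,c}

FOLLOW(S) = ["$", "c"]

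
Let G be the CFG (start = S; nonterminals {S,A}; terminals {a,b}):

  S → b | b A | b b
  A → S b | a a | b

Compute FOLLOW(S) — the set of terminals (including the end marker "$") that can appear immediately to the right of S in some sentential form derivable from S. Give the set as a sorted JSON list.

Compute FIRST by fixpoint:
[1]
  A via A→a a: +{a}
  A via A→b: +{b}
  S via S→b: +{b}
  FIRST[S]={b}  FIRST[A]={a,b}
[2] done
  FIRST[S]={b}  FIRST[A]={a,b}

Compute FOLLOW by fixpoint:
initialize: $ ∈ FOLLOW(S)
round 1:
  A→S b: FOLLOW(S) ⊇ FIRST(b) = {b}; new: +{b}
  S→b A: FOLLOW(A) ⊇ FOLLOW(S) ⊇ {$,b}; new: +{$,b}
  FOLLOW[S]={$,b}  FOLLOW[A]={$,b}
round 2: done
  FOLLOW[S]={$,b}  FOLLOW[A]={$,b}

FOLLOW(S) = ["$", "b"]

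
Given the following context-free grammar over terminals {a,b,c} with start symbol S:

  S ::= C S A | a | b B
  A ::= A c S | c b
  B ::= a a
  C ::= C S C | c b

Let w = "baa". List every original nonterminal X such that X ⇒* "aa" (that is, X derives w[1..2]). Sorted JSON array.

Convert to CNF:
  S -> C X5 | T1 B | a
  A -> A X3 | T0 T1
  B -> T2 T2
  C -> C X4 | T0 T1
  T0 -> c
  T1 -> b
  T2 -> a
  X3 -> T0 S
  X4 -> S C
  X5 -> S A

CYK fill (cells [i..j] with 1 ≤ i ≤ j ≤ 2 only):
  [1..1]={S,T2}  "a"  orig:{S}
  [2..2]={S,T2}  "a"  orig:{S}
  [1..2]={B}  "aa"

Original NTs in T[1,2] deriving "aa": ["B"]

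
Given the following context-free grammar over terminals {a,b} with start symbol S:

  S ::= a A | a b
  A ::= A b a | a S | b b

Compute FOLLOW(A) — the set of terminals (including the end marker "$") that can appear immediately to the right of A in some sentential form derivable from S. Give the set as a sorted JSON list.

FIRST sets, iterate to fixpoint:
[1]
  A via A→a S: +{a}
  A via A→b b: +{b}
  S via S→a A: +{a}
  FIRST[S]={a}  FIRST[A]={a,b}
[2] (stable)
  FIRST[S]={a}  FIRST[A]={a,b}

FOLLOW sets:
initialize: $ ∈ FOLLOW(S)
[1]
  A→A b a: FOLLOW(A) ⊇ FIRST(b) = {b}; new: +{b}
  A→a S: FOLLOW(S) ⊇ FOLLOW(A) ⊇ {b}; new: +{b}
  S→a A: FOLLOW(A) ⊇ FOLLOW(S) ⊇ {$,b}; new: +{$}
  FOLLOW(S)={$,b}  FOLLOW(A)={$,b}
[2] (no change)
  FOLLOW(S)={$,b}  FOLLOW(A)={$,b}

FOLLOW(A) = ["$", "b"]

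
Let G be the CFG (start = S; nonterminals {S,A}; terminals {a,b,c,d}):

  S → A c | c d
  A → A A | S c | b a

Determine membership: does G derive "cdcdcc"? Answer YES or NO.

CNF form of G:
  S -> A T0 | T0 T3
  A -> A A | S T0 | T1 T2
  T0 -> c
  T1 -> b
  T2 -> a
  T3 -> d

Fill CYK table bottom-up:
  [0..0]={T0}  "c"  orig:{}
  [1..1]={T3}  "d"  orig:{}
  [2..2]={T0}  "c"  orig:{}
  [3..3]={T3}  "d"  orig:{}
  [4..4]={T0}  "c"  orig:{}
  [5..5]={T0}  "c"  orig:{}
  [0..1]={S}  "cd"
  [1..2]=∅  "dc"
  [2..3]={S}  "cd"
  [3..4]=∅  "dc"
  [4..5]=∅  "cc"
  [0..2]={A}  "cdc"
  [1..3]=∅  "dcd"
  [2..4]={A}  "cdc"
  [3..5]=∅  "dcc"
  [0..3]=∅  "cdcd"
  [1..4]=∅  "dcdc"
  [2..5]={S}  "cdcc"
  [0..4]=∅  "cdcdc"
  [1..5]=∅  "dcdcc"
  [0..5]=∅  "cdcdcc"

S ∉ T[0,5] ⇒ NO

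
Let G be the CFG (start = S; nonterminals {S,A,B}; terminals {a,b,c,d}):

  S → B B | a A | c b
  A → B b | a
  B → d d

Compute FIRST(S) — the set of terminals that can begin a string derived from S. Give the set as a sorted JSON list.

Compute FIRST by fixpoint:
iter 1:
  A via A→a: +{a}
  B via B→d d: +{d}
  S via S→B B: +{d}
  S via S→a A: +{a}
  S via S→c b: +{c}
  S: {a,c,d}  A: {a}  B: {d}
iter 2:
  A via A→B b: +{d}
  S: {a,c,d}  A: {a,d}  B: {d}
iter 3: — fixpoint
  S: {a,c,d}  A: {a,d}  B: {d}

FIRST(S) = ["a", "c", "d"]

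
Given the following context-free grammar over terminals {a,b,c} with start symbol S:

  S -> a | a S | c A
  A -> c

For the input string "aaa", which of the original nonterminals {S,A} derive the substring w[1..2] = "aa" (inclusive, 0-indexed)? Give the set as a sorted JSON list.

Convert to CNF:
  S -> T0 S | T1 A | a
  A -> c
  T0 -> a
  T1 -> c

Fill CYK table bottom-up (cells [i..j] with 1 ≤ i ≤ j ≤ 2 only):
  cell(1,1) a: {S,T0}  orig:{S}
  cell(2,2) a: {S,T0}  orig:{S}
  cell(1,2) aa: {S}

Original NTs in T[1,2] deriving "aa": ["S"]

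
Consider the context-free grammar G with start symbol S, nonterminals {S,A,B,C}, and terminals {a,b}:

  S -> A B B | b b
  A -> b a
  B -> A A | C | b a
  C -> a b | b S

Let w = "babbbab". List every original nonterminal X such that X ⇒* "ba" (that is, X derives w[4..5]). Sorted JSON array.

CNF form of G:
  S -> A X2 | T0 T0
  A -> T0 T1
  B -> A A | T0 S | T0 T1 | T1 T0
  C -> T0 S | T1 T0
  T0 -> b
  T1 -> a
  X2 -> B B

CYK fill, restricted to cells inside w[4..5]:
  T[4,4] 'b' = {T0}  orig:{}
  T[5,5] 'a' = {T1}  orig:{}
  T[4,5] 'ba' = {A,B}

Original NTs in T[4,5] deriving "ba": ["A", "B"]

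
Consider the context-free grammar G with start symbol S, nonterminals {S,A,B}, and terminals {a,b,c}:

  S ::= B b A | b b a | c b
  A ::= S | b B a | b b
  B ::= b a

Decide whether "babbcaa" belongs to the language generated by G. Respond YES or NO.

Convert to CNF:
  S -> B X6 | T0 X7 | T2 T0
  A -> B X3 | T0 T0 | T0 X4 | T0 X5 | T2 T0
  B -> T0 T1
  T0 -> b
  T1 -> a
  T2 -> c
  X3 -> T0 A
  X4 -> B T1
  X5 -> T0 T1
  X6 -> T0 A
  X7 -> T0 T1

CYK fill:
  cell(0,0) b: {T0}  orig:{}
  cell(1,1) a: {T1}  orig:{}
  cell(2,2) b: {T0}  orig:{}
  cell(3,3) b: {T0}  orig:{}
  cell(4,4) c: {T2}  orig:{}
  cell(5,5) a: {T1}  orig:{}
  cell(6,6) a: {T1}  orig:{}
  cell(0,1) ba: {B,X5,X7}  orig:{B}
  cell(1,2) ab: ∅
  cell(2,3) bb: {A}
  cell(3,4) bc: ∅
  cell(4,5) ca: ∅
  cell(5,6) aa: ∅
  cell(0,2) bab: ∅
  cell(1,3) abb: ∅
  cell(2,4) bbc: ∅
  cell(3,5) bca: ∅
  cell(4,6) caa: ∅
  cell(0,3) babb: ∅
  cell(1,4) abbc: ∅
  cell(2,5) bbca: ∅
  cell(3,6) bcaa: ∅
  cell(0,4) babbc: ∅
  cell(1,5) abbca: ∅
  cell(2,6) bbcaa: ∅
  cell(0,5) babbca: ∅
  cell(1,6) abbcaa: ∅
  cell(0,6) babbcaa: ∅

S ∉ T[0,6] ⇒ NO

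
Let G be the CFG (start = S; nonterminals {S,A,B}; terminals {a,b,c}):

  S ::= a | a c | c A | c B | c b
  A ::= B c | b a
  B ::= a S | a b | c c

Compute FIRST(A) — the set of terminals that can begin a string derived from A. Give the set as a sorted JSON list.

FIRST iteration:
[1]
  A via A→b a: +{b}
  B via B→a S: +{a}
  B via B→c c: +{c}
  S via S→a: +{a}
  S via S→c A: +{c}
  S: {a,c}  A: {b}  B: {a,c}
[2]
  A via A→B c: +{a,c}
  S: {a,c}  A: {a,b,c}  B: {a,c}
[3] — fixpoint
  S: {a,c}  A: {a,b,c}  B: {a,c}

FIRST(A) = ["a", "b", "c"]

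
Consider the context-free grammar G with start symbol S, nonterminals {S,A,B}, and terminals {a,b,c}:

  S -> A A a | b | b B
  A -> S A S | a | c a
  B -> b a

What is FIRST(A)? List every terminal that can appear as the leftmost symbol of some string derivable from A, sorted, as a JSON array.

FIRST iteration:
pass 1:
  A via A→a: +{a}
  A via A→c a: +{c}
  B via B→b a: +{b}
  S via S→A A a: +{a,c}
  S via S→b: +{b}
  S: {a,b,c}  A: {a,c}  B: {b}
pass 2:
  A via A→S A S: +{b}
  S: {a,b,c}  A: {a,b,c}  B: {b}
pass 3: (no change)
  S: {a,b,c}  A: {a,b,c}  B: {b}

FIRST(A) = ["a", "b", "c"]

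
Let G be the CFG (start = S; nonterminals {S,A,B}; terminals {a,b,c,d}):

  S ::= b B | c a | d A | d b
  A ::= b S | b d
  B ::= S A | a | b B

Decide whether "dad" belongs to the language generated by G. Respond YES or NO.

Convert to CNF:
  S -> T0 B | T1 A | T1 T0 | T2 T3
  A -> T0 S | T0 T1
  B -> S A | T0 B | a
  T0 -> b
  T1 -> d
  T2 -> c
  T3 -> a

Fill CYK table bottom-up:
  [0..0]={T1}  "d"  orig:{}
  [1..1]={B,T3}  "a"  orig:{B}
  [2..2]={T1}  "d"  orig:{}
  [0..1]=∅  "da"
  [1..2]=∅  "ad"
  [0..2]=∅  "dad"

S ∉ T[0,2] ⇒ NO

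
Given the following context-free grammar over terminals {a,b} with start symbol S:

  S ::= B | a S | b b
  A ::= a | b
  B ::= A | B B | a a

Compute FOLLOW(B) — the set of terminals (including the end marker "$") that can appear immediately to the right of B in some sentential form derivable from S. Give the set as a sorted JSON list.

Compute FIRST by fixpoint:
round 1:
  A via A→a: +{a}
  A via A→b: +{b}
  B via B→A: +{a,b}
  S via S→B: +{a,b}
  FIRST(S)={a,b}  FIRST(A)={a,b}  FIRST(B)={a,b}
round 2: done
  FIRST(S)={a,b}  FIRST(A)={a,b}  FIRST(B)={a,b}

FOLLOW iteration:
initialize: $ ∈ FOLLOW(S)
iter 1:
  B→B B: FOLLOW(B) ⊇ FIRST(B) = {a,b}; new: +{a,b}
  S→B: FOLLOW(B) ⊇ FOLLOW(S) ⊇ {$}; new: +{$}
  FOLLOW(S)={$}  FOLLOW(A)={}  FOLLOW(B)={$,a,b}
iter 2:
  B→A: FOLLOW(A) ⊇ FOLLOW(B) ⊇ {$,a,b}; new: +{$,a,b}
  FOLLOW(S)={$}  FOLLOW(A)={$,a,b}  FOLLOW(B)={$,a,b}
iter 3: done
  FOLLOW(S)={$}  FOLLOW(A)={$,a,b}  FOLLOW(B)={$,a,b}

FOLLOW(B) = ["$", "a", "b"]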